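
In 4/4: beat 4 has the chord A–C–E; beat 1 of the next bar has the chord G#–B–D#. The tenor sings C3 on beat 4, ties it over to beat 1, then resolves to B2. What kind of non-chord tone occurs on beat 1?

Suspension.

The harmony at that moment is G# minor triad (G#, B, D#); C3 is not a chord tone.
It is held over (the same pitch as the preceding C3) and left by step down to B2.
Held over from the previous chord and resolving down by step — a suspension.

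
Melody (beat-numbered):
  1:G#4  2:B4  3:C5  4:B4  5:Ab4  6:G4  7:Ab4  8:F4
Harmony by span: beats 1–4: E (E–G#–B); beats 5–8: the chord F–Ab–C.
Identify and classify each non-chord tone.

The harmony at that moment is E major triad (E, G#, B); C5 is not a chord tone.
It is approached by step up from B4 and left by step down to B4.
Step away and step back to the same note — a neighbor tone (upper neighbor).
The harmony at that moment is F minor triad (F, Ab, C); G4 is not a chord tone.
It is approached by step down from Ab4 and left by step up to Ab4.
Step away and step back to the same note — a neighbor tone (lower neighbor).

C5 (beat 3) — neighbor tone; G4 (beat 6) — neighbor tone.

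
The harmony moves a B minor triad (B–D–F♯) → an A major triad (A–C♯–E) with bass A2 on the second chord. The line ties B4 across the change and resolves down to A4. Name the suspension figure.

9–8 suspension.

At the second chord the bass is A2. The suspended B4 lies a ninth above the bass; after resolving down by step to A4, the interval above the bass becomes an octave.
Suspension figures are named by those two intervals: 9–8.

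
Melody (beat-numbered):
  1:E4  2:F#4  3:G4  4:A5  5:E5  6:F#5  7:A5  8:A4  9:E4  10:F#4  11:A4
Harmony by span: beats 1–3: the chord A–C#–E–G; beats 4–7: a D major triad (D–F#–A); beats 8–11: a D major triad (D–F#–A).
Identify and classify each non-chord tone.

F#4 (beat 2) — passing tone; E5 (beat 5) — appoggiatura; E4 (beat 9) — appoggiatura.

The harmony at that moment is A dominant seventh chord (A, C#, E, G); F#4 is not a chord tone.
It is approached by step up from E4 and left by step up to G4.
Step in, step out in the same direction — a passing tone.
The harmony at that moment is D major triad (D, F#, A); E5 is not a chord tone.
It is approached by leap down from A5 and left by step up to F#5.
Leap in, step out — an appoggiatura.
The harmony at that moment is D major triad (D, F#, A); E4 is not a chord tone.
It is approached by leap down from A4 and left by step up to F#4.
Leap in, step out — an appoggiatura.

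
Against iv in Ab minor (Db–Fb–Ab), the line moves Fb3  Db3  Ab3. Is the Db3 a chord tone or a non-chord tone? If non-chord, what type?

Db minor triad contains Db, Fb, Ab; Db is the root, so it is a chord tone.

Chord tone (the root of Db minor triad).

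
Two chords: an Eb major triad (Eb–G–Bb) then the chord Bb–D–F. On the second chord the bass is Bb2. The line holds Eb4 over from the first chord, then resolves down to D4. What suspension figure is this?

4–3 suspension.

At the second chord the bass is Bb2. The suspended Eb4 lies a fourth above the bass; after resolving down by step to D4, the interval above the bass becomes a third.
Suspension figures are named by those two intervals: 4–3.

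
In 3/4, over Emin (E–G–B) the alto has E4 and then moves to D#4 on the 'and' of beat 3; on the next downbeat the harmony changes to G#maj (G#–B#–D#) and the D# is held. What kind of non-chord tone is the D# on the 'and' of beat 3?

Anticipation.

The harmony at that moment is E minor triad (E, G, B); D#4 is not a chord tone.
It is approached by step down from E4 and then sustained as the same pitch into the next harmony.
Arriving early and becoming a chord tone when the harmony changes — an anticipation.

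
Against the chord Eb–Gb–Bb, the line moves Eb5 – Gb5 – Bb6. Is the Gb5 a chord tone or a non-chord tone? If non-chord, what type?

Eb minor triad contains Eb, Gb, Bb; Gb is the third, so it is a chord tone.

Chord tone (the third of Eb minor triad).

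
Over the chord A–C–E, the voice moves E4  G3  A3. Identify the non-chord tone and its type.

The harmony at that moment is A minor triad (A, C, E); G3 is not a chord tone.
It is approached by leap down from E4 and left by step up to A3.
Leap in, step out — an appoggiatura.

G3 is an appoggiatura.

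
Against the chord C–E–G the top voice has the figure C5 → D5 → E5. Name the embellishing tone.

The harmony at that moment is C major triad (C, E, G); D5 is not a chord tone.
It is approached by step up from C5 and left by step up to E5.
Step in, step out in the same direction — a passing tone.

D5 is a passing tone.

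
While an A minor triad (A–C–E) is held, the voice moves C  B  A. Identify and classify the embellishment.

B is a passing tone.

The harmony at that moment is A minor triad (A, C, E); B is not a chord tone.
It is approached by step down from C and left by step down to A.
Step in, step out in the same direction — a passing tone.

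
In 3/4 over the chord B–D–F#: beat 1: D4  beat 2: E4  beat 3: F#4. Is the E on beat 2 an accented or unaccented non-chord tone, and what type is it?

The harmony at that moment is B minor triad (B, D, F#); E4 is not a chord tone.
It is approached by step up from D4 and left by step up to F#4.
Step in, step out in the same direction — a passing tone.
It falls on a weak beat, so it is unaccented.

Unaccented passing tone.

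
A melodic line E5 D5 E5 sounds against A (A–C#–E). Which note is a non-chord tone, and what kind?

D5 is a neighbor tone.

The harmony at that moment is A major triad (A, C#, E); D5 is not a chord tone.
It is approached by step down from E5 and left by step up to E5.
Step away and step back to the same note — a neighbor tone (lower neighbor).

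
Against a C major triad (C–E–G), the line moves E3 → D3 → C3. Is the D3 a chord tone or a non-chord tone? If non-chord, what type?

The harmony at that moment is C major triad (C, E, G); D3 is not a chord tone.
It is approached by step down from E3 and left by step down to C3.
Step in, step out in the same direction — a passing tone.

Non-chord tone — a passing tone.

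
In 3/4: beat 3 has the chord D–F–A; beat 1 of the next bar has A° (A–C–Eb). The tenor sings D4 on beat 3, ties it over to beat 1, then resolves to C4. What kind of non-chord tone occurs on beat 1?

The harmony at that moment is A diminished triad (A, C, Eb); D4 is not a chord tone.
It is held over (the same pitch as the preceding D4) and left by step down to C4.
Held over from the previous chord and resolving down by step — a suspension.

Suspension.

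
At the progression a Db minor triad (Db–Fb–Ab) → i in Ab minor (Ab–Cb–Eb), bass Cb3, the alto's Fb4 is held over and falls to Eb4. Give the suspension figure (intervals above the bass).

4–3 suspension.

At the second chord the bass is Cb3. The suspended Fb4 lies a fourth above the bass; after resolving down by step to Eb4, the interval above the bass becomes a third.
Suspension figures are named by those two intervals: 4–3.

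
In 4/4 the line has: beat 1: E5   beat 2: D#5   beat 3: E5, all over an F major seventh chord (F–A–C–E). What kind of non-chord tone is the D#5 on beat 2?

Lower neighbor tone.

The harmony at that moment is F major seventh chord (F, A, C, E); D#5 is not a chord tone.
It is approached by step down from E5 and left by step up to E5.
Step away and step back to the same note — a neighbor tone (lower neighbor).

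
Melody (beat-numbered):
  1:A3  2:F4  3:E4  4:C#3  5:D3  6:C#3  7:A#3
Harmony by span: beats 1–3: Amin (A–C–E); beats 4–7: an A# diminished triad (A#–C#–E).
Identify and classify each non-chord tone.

The harmony at that moment is A minor triad (A, C, E); F4 is not a chord tone.
It is approached by leap up from A3 and left by step down to E4.
Leap in, step out — an appoggiatura.
The harmony at that moment is A# diminished triad (A#, C#, E); D3 is not a chord tone.
It is approached by step up from C#3 and left by step down to C#3.
Step away and step back to the same note — a neighbor tone (upper neighbor).

F4 (beat 2) — appoggiatura; D3 (beat 5) — neighbor tone.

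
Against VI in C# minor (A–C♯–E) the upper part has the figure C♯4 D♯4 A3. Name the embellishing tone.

D♯4 is an escape tone.

The harmony at that moment is A major triad (A, C♯, E); D♯4 is not a chord tone.
It is approached by step up from C♯4 and left by leap down to A3.
Step in, leap out — an escape tone.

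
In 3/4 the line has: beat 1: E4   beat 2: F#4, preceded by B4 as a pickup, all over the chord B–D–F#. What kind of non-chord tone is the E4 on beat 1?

The harmony at that moment is B minor triad (B, D, F#); E4 is not a chord tone.
It is approached by leap down from B4 and left by step up to F#4.
Leap in, step out, metrically accented — an appoggiatura.

Appoggiatura.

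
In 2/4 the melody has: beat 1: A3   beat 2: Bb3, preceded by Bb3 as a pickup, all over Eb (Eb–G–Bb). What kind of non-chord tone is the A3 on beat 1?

The harmony at that moment is Eb major triad (Eb, G, Bb); A3 is not a chord tone.
It is approached by step down from Bb3 and left by step up to Bb3.
Step away and step back to the same note — a neighbor tone (lower neighbor).

Lower neighbor tone.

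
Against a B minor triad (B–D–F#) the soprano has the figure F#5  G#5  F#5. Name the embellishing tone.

G#5 is a neighbor tone.

The harmony at that moment is B minor triad (B, D, F#); G#5 is not a chord tone.
It is approached by step up from F#5 and left by step down to F#5.
Step away and step back to the same note — a neighbor tone (upper neighbor).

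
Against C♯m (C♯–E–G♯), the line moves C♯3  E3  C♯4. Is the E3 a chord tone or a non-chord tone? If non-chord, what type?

Chord tone (the third of C# minor triad).

C# minor triad contains C♯, E, G♯; E is the third, so it is a chord tone.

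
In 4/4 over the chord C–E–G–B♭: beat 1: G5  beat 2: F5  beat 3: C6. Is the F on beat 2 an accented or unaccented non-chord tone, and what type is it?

The harmony at that moment is C dominant seventh chord (C, E, G, B♭); F5 is not a chord tone.
It is approached by step down from G5 and left by leap up to C6.
Step in, leap out — an escape tone.
It falls on a weak beat, so it is unaccented.

Unaccented escape tone.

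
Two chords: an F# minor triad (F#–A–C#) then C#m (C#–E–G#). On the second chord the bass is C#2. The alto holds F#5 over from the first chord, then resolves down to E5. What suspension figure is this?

At the second chord the bass is C#2. The suspended F#5 lies a fourth above the bass; after resolving down by step to E5, the interval above the bass becomes a third.
Suspension figures are named by those two intervals: 4–3.

4–3 suspension.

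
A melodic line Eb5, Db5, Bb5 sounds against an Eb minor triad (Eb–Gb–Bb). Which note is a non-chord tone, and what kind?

Db5 is an escape tone.

The harmony at that moment is Eb minor triad (Eb, Gb, Bb); Db5 is not a chord tone.
It is approached by step down from Eb5 and left by leap up to Bb5.
Step in, leap out — an escape tone.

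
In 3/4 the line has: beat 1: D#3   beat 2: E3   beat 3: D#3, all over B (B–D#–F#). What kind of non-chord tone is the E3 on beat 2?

Upper neighbor tone.

The harmony at that moment is B major triad (B, D#, F#); E3 is not a chord tone.
It is approached by step up from D#3 and left by step down to D#3.
Step away and step back to the same note — a neighbor tone (upper neighbor).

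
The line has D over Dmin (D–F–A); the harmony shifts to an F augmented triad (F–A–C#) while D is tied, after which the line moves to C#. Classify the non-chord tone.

D is a suspension.

The harmony at that moment is F augmented triad (F, A, C#); D is not a chord tone.
It is held over (the same pitch as the preceding D) and left by step down to C#.
Held over from the previous chord and resolving down by step — a suspension.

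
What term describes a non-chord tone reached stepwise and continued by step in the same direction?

Approach: by step. Departure: by step, continuing in the same direction.
Stepwise on both sides with no change of direction means the note fills in the space between two different chord tones — a passing tone. (Had it turned back to its starting note it would be a neighbor tone instead.)

Passing tone.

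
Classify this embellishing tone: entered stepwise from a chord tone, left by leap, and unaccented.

Escape tone.

Approach: by step. Departure: by leap. Metric position: weak.
Step in, leap out, from a weak position — an escape tone (échappée). (It is the mirror image of the appoggiatura, which leaps in and steps out on a strong beat.)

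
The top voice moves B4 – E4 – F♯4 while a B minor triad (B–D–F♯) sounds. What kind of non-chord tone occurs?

The harmony at that moment is B minor triad (B, D, F♯); E4 is not a chord tone.
It is approached by leap down from B4 and left by step up to F♯4.
Leap in, step out — an appoggiatura.

E4 is an appoggiatura.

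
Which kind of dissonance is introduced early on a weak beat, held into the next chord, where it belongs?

Anticipation.

Approach: ahead of the chord change (typically by step), so it is dissonant against the current harmony. Departure: none — the same pitch is restated or held and is a chord tone of the new harmony.
Dissonant first, consonant once the harmony catches up: the note simply arrives early — an anticipation. (The reverse timing, consonant first and dissonant after the change, would be a suspension or retardation.)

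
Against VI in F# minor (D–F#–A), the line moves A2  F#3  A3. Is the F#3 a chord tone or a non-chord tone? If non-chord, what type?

D major triad contains D, F#, A; F# is the third, so it is a chord tone.

Chord tone (the third of D major triad).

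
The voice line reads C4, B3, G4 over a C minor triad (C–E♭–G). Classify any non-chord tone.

B3 is an escape tone.

The harmony at that moment is C minor triad (C, E♭, G); B3 is not a chord tone.
It is approached by step down from C4 and left by leap up to G4.
Step in, leap out — an escape tone.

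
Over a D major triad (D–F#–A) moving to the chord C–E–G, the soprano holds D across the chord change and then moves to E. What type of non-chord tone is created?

D is a retardation.

The harmony at that moment is C major triad (C, E, G); D is not a chord tone.
It is held over (the same pitch as the preceding D) and left by step up to E.
Held over from the previous chord and resolving up by step — a retardation.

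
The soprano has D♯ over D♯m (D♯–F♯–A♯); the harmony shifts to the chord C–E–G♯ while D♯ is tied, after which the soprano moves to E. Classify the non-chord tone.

The harmony at that moment is C augmented triad (C, E, G♯); D♯ is not a chord tone.
It is held over (the same pitch as the preceding D♯) and left by step up to E.
Held over from the previous chord and resolving up by step — a retardation.

D♯ is a retardation.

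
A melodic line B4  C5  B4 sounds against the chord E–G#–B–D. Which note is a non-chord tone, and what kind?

C5 is a neighbor tone.

The harmony at that moment is E dominant seventh chord (E, G#, B, D); C5 is not a chord tone.
It is approached by step up from B4 and left by step down to B4.
Step away and step back to the same note — a neighbor tone (upper neighbor).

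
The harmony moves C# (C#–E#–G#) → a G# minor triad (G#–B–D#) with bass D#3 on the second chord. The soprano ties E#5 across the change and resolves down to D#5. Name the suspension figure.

9–8 suspension.

At the second chord the bass is D#3. The suspended E#5 lies a ninth above the bass; after resolving down by step to D#5, the interval above the bass becomes an octave.
Suspension figures are named by those two intervals: 9–8.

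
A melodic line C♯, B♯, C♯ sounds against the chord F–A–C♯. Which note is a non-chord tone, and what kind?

B♯ is a neighbor tone.

The harmony at that moment is F augmented triad (F, A, C♯); B♯ is not a chord tone.
It is approached by step down from C♯ and left by step up to C♯.
Step away and step back to the same note — a neighbor tone (lower neighbor).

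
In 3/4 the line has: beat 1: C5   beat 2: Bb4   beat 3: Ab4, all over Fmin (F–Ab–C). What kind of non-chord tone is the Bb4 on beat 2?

Passing tone.

The harmony at that moment is F minor triad (F, Ab, C); Bb4 is not a chord tone.
It is approached by step down from C5 and left by step down to Ab4.
Step in, step out in the same direction — a passing tone.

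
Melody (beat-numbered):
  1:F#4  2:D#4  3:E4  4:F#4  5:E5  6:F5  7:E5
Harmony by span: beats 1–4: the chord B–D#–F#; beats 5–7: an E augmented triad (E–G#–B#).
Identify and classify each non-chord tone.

The harmony at that moment is B major triad (B, D#, F#); E4 is not a chord tone.
It is approached by step up from D#4 and left by step up to F#4.
Step in, step out in the same direction — a passing tone.
The harmony at that moment is E augmented triad (E, G#, B#); F5 is not a chord tone.
It is approached by step up from E5 and left by step down to E5.
Step away and step back to the same note — a neighbor tone (upper neighbor).

E4 (beat 3) — passing tone; F5 (beat 6) — neighbor tone.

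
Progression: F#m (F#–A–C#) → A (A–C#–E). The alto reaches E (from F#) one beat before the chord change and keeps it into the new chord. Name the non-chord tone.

E is an anticipation.

The harmony at that moment is F# minor triad (F#, A, C#); E is not a chord tone.
It is approached by step down from F# and then sustained as the same pitch into the next harmony.
Arriving early and becoming a chord tone when the harmony changes — an anticipation.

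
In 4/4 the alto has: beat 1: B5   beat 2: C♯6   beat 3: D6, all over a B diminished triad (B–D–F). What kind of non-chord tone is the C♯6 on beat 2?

Passing tone.

The harmony at that moment is B diminished triad (B, D, F); C♯6 is not a chord tone.
It is approached by step up from B5 and left by step up to D6.
Step in, step out in the same direction — a passing tone.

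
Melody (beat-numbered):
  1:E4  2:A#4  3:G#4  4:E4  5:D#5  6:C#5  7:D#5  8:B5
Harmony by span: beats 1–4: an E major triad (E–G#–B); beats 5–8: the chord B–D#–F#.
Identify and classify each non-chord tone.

The harmony at that moment is E major triad (E, G#, B); A#4 is not a chord tone.
It is approached by leap up from E4 and left by step down to G#4.
Leap in, step out — an appoggiatura.
The harmony at that moment is B major triad (B, D#, F#); C#5 is not a chord tone.
It is approached by step down from D#5 and left by step up to D#5.
Step away and step back to the same note — a neighbor tone (lower neighbor).

A#4 (beat 2) — appoggiatura; C#5 (beat 6) — neighbor tone.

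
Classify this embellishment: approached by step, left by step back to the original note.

Neighbor tone.

Approach: by step. Departure: by step in the opposite direction, back to the starting pitch.
Stepwise on both sides but reversing to return to the same chord tone — a neighbor tone. (Had it continued onward in the same direction it would be a passing tone instead.)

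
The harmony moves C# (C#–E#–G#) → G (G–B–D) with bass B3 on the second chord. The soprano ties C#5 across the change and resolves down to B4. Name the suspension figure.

9–8 suspension.

At the second chord the bass is B3. The suspended C#5 lies a ninth above the bass; after resolving down by step to B4, the interval above the bass becomes an octave.
Suspension figures are named by those two intervals: 9–8.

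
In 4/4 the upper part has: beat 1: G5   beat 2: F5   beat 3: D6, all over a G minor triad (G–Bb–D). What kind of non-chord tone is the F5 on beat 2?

The harmony at that moment is G minor triad (G, Bb, D); F5 is not a chord tone.
It is approached by step down from G5 and left by leap up to D6.
Step in, leap out, on a weak beat — an escape tone.

Escape tone.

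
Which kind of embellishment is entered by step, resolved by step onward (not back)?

Approach: by step. Departure: by step, continuing in the same direction.
Stepwise on both sides with no change of direction means the note fills in the space between two different chord tones — a passing tone. (Had it turned back to its starting note it would be a neighbor tone instead.)

Passing tone.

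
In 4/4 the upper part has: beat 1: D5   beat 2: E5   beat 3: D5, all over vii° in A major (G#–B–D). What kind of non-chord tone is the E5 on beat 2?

Upper neighbor tone.

The harmony at that moment is G# diminished triad (G#, B, D); E5 is not a chord tone.
It is approached by step up from D5 and left by step down to D5.
Step away and step back to the same note — a neighbor tone (upper neighbor).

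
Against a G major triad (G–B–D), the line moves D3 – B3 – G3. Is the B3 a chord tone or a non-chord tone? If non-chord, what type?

Chord tone (the third of G major triad).

G major triad contains G, B, D; B is the third, so it is a chord tone.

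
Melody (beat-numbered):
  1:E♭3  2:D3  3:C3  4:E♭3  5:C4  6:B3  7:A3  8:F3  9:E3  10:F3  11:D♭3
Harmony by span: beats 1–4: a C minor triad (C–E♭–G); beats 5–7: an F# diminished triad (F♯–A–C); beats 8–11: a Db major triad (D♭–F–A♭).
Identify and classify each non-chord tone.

The harmony at that moment is C minor triad (C, E♭, G); D3 is not a chord tone.
It is approached by step down from E♭3 and left by step down to C3.
Step in, step out in the same direction — a passing tone.
The harmony at that moment is F♯ diminished triad (F♯, A, C); B3 is not a chord tone.
It is approached by step down from C4 and left by step down to A3.
Step in, step out in the same direction — a passing tone.
The harmony at that moment is D♭ major triad (D♭, F, A♭); E3 is not a chord tone.
It is approached by step down from F3 and left by step up to F3.
Step away and step back to the same note — a neighbor tone (lower neighbor).

D3 (beat 2) — passing tone; B3 (beat 6) — passing tone; E3 (beat 9) — neighbor tone.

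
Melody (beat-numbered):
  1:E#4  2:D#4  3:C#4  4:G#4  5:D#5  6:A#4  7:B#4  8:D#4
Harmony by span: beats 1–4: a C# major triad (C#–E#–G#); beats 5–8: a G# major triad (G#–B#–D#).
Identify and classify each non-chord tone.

D#4 (beat 2) — passing tone; A#4 (beat 6) — appoggiatura.

The harmony at that moment is C# major triad (C#, E#, G#); D#4 is not a chord tone.
It is approached by step down from E#4 and left by step down to C#4.
Step in, step out in the same direction — a passing tone.
The harmony at that moment is G# major triad (G#, B#, D#); A#4 is not a chord tone.
It is approached by leap down from D#5 and left by step up to B#4.
Leap in, step out — an appoggiatura.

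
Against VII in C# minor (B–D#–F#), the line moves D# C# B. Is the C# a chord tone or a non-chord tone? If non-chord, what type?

The harmony at that moment is B major triad (B, D#, F#); C# is not a chord tone.
It is approached by step down from D# and left by step down to B.
Step in, step out in the same direction — a passing tone.

Non-chord tone — a passing tone.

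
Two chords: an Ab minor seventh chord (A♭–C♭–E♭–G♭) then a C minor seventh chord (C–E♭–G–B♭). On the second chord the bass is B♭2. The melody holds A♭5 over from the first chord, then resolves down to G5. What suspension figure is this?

7–6 suspension.

At the second chord the bass is B♭2. The suspended A♭5 lies a seventh above the bass; after resolving down by step to G5, the interval above the bass becomes a sixth.
Suspension figures are named by those two intervals: 7–6.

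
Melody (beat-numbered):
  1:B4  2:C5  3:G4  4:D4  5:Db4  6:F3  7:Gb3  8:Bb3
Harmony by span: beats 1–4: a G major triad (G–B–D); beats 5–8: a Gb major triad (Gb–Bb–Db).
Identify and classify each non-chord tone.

The harmony at that moment is G major triad (G, B, D); C5 is not a chord tone.
It is approached by step up from B4 and left by leap down to G4.
Step in, leap out — an escape tone.
The harmony at that moment is Gb major triad (Gb, Bb, Db); F3 is not a chord tone.
It is approached by leap down from Db4 and left by step up to Gb3.
Leap in, step out — an appoggiatura.

C5 (beat 2) — escape tone; F3 (beat 6) — appoggiatura.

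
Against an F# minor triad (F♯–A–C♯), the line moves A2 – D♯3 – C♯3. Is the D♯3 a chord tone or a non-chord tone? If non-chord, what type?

Non-chord tone — an appoggiatura.

The harmony at that moment is F♯ minor triad (F♯, A, C♯); D♯3 is not a chord tone.
It is approached by leap up from A2 and left by step down to C♯3.
Leap in, step out — an appoggiatura.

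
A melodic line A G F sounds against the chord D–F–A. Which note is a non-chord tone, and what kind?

G is a passing tone.

The harmony at that moment is D minor triad (D, F, A); G is not a chord tone.
It is approached by step down from A and left by step down to F.
Step in, step out in the same direction — a passing tone.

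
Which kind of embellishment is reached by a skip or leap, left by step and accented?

Appoggiatura.

Approach: by leap. Departure: by step. Metric position: strong.
Leap in, step out, in a metrically strong position — an appoggiatura. (It is the mirror image of the escape tone, which steps in and leaps out from a weak position.)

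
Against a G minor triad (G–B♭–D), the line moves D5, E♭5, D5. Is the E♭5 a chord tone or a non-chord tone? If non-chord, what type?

The harmony at that moment is G minor triad (G, B♭, D); E♭5 is not a chord tone.
It is approached by step up from D5 and left by step down to D5.
Step away and step back to the same note — a neighbor tone (upper neighbor).

Non-chord tone — a neighbor tone.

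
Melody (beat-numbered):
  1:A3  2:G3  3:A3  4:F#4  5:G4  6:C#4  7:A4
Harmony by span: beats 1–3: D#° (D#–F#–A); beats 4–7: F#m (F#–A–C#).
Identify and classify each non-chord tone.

G3 (beat 2) — neighbor tone; G4 (beat 5) — escape tone.

The harmony at that moment is D# diminished triad (D#, F#, A); G3 is not a chord tone.
It is approached by step down from A3 and left by step up to A3.
Step away and step back to the same note — a neighbor tone (lower neighbor).
The harmony at that moment is F# minor triad (F#, A, C#); G4 is not a chord tone.
It is approached by step up from F#4 and left by leap down to C#4.
Step in, leap out — an escape tone.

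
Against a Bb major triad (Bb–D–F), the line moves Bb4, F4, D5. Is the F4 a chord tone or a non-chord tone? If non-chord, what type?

Bb major triad contains Bb, D, F; F is the fifth, so it is a chord tone.

Chord tone (the fifth of Bb major triad).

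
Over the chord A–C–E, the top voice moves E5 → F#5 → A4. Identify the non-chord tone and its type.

The harmony at that moment is A minor triad (A, C, E); F#5 is not a chord tone.
It is approached by step up from E5 and left by leap down to A4.
Step in, leap out — an escape tone.

F#5 is an escape tone.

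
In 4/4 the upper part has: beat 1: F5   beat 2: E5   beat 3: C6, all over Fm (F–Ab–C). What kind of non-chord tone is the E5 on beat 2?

Escape tone.

The harmony at that moment is F minor triad (F, Ab, C); E5 is not a chord tone.
It is approached by step down from F5 and left by leap up to C6.
Step in, leap out, on a weak beat — an escape tone.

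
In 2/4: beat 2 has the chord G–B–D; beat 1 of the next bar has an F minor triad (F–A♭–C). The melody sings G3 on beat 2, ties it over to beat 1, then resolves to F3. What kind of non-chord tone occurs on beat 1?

Suspension.

The harmony at that moment is F minor triad (F, A♭, C); G3 is not a chord tone.
It is held over (the same pitch as the preceding G3) and left by step down to F3.
Held over from the previous chord and resolving down by step — a suspension.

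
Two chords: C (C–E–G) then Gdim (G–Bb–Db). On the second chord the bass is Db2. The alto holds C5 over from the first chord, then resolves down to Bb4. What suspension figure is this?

7–6 suspension.

At the second chord the bass is Db2. The suspended C5 lies a seventh above the bass; after resolving down by step to Bb4, the interval above the bass becomes a sixth.
Suspension figures are named by those two intervals: 7–6.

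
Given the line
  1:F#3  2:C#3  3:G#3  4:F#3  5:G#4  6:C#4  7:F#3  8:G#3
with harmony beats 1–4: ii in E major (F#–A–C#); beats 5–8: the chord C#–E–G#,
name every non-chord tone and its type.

G#3 (beat 3) — appoggiatura; F#3 (beat 7) — appoggiatura.

The harmony at that moment is F# minor triad (F#, A, C#); G#3 is not a chord tone.
It is approached by leap up from C#3 and left by step down to F#3.
Leap in, step out — an appoggiatura.
The harmony at that moment is C# minor triad (C#, E, G#); F#3 is not a chord tone.
It is approached by leap down from C#4 and left by step up to G#3.
Leap in, step out — an appoggiatura.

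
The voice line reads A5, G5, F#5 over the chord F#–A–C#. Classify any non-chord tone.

G5 is a passing tone.

The harmony at that moment is F# minor triad (F#, A, C#); G5 is not a chord tone.
It is approached by step down from A5 and left by step down to F#5.
Step in, step out in the same direction — a passing tone.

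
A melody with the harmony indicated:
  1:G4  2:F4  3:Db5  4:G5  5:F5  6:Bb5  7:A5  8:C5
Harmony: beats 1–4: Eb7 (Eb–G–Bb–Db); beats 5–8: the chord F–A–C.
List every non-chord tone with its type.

The harmony at that moment is Eb dominant seventh chord (Eb, G, Bb, Db); F4 is not a chord tone.
It is approached by step down from G4 and left by leap up to Db5.
Step in, leap out — an escape tone.
The harmony at that moment is F major triad (F, A, C); Bb5 is not a chord tone.
It is approached by leap up from F5 and left by step down to A5.
Leap in, step out — an appoggiatura.

F4 (beat 2) — escape tone; Bb5 (beat 6) — appoggiatura.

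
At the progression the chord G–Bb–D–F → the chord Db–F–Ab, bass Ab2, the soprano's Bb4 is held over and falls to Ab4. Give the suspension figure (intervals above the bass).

9–8 suspension.

At the second chord the bass is Ab2. The suspended Bb4 lies a ninth above the bass; after resolving down by step to Ab4, the interval above the bass becomes an octave.
Suspension figures are named by those two intervals: 9–8.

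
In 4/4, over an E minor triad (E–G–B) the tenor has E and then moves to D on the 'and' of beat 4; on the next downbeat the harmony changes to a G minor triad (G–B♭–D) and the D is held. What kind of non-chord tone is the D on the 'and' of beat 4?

The harmony at that moment is E minor triad (E, G, B); D is not a chord tone.
It is approached by step down from E and then sustained as the same pitch into the next harmony.
Arriving early and becoming a chord tone when the harmony changes — an anticipation.

Anticipation.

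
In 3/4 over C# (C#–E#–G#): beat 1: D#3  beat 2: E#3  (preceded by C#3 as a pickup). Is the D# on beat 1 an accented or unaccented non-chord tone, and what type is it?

Accented passing tone.

The harmony at that moment is C# major triad (C#, E#, G#); D#3 is not a chord tone.
It is approached by step up from C#3 and left by step up to E#3.
Step in, step out in the same direction — a passing tone.
It falls on the downbeat, so it is accented.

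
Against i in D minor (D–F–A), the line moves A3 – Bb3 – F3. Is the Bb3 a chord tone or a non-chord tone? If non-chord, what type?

The harmony at that moment is D minor triad (D, F, A); Bb3 is not a chord tone.
It is approached by step up from A3 and left by leap down to F3.
Step in, leap out — an escape tone.

Non-chord tone — an escape tone.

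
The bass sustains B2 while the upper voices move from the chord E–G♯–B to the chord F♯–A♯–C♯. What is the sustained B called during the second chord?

Pedal tone (pedal point).

The harmony at that moment is F♯ major triad (F♯, A♯, C♯); B2 is not a chord tone.
It is held over (the same pitch as the preceding B2) and then sustained as the same pitch into the next harmony.
Sustained through a change of harmony — a pedal tone.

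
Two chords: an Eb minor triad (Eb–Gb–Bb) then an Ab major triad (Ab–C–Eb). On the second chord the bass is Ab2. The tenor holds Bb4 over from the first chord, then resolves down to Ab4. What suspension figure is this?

9–8 suspension.

At the second chord the bass is Ab2. The suspended Bb4 lies a ninth above the bass; after resolving down by step to Ab4, the interval above the bass becomes an octave.
Suspension figures are named by those two intervals: 9–8.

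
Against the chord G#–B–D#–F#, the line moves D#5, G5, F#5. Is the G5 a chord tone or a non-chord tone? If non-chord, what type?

The harmony at that moment is G# minor seventh chord (G#, B, D#, F#); G5 is not a chord tone.
It is approached by leap up from D#5 and left by step down to F#5.
Leap in, step out — an appoggiatura.

Non-chord tone — an appoggiatura.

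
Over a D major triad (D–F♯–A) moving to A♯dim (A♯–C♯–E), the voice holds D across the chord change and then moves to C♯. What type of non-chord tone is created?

D is a suspension.

The harmony at that moment is A♯ diminished triad (A♯, C♯, E); D is not a chord tone.
It is held over (the same pitch as the preceding D) and left by step down to C♯.
Held over from the previous chord and resolving down by step — a suspension.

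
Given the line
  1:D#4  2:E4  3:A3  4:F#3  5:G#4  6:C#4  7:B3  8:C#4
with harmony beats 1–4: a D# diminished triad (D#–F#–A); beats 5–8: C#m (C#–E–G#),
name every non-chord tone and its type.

E4 (beat 2) — escape tone; B3 (beat 7) — neighbor tone.

The harmony at that moment is D# diminished triad (D#, F#, A); E4 is not a chord tone.
It is approached by step up from D#4 and left by leap down to A3.
Step in, leap out — an escape tone.
The harmony at that moment is C# minor triad (C#, E, G#); B3 is not a chord tone.
It is approached by step down from C#4 and left by step up to C#4.
Step away and step back to the same note — a neighbor tone (lower neighbor).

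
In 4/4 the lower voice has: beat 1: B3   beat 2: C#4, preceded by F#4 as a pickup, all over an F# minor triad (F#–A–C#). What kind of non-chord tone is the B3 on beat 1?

The harmony at that moment is F# minor triad (F#, A, C#); B3 is not a chord tone.
It is approached by leap down from F#4 and left by step up to C#4.
Leap in, step out, metrically accented — an appoggiatura.

Appoggiatura.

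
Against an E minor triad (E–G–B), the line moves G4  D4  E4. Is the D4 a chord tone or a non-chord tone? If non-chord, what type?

The harmony at that moment is E minor triad (E, G, B); D4 is not a chord tone.
It is approached by leap down from G4 and left by step up to E4.
Leap in, step out — an appoggiatura.

Non-chord tone — an appoggiatura.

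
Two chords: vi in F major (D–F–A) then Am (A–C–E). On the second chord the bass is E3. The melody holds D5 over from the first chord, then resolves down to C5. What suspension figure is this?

7–6 suspension.

At the second chord the bass is E3. The suspended D5 lies a seventh above the bass; after resolving down by step to C5, the interval above the bass becomes a sixth.
Suspension figures are named by those two intervals: 7–6.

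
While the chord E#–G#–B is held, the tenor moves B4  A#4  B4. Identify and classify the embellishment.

The harmony at that moment is E# diminished triad (E#, G#, B); A#4 is not a chord tone.
It is approached by step down from B4 and left by step up to B4.
Step away and step back to the same note — a neighbor tone (lower neighbor).

A#4 is a neighbor tone.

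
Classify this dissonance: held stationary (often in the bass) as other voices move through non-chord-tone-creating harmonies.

Pedal tone.

Approach: none. Departure: none — a single pitch is sustained while the chords change around it, passing through harmonies that do not contain it.
No melodic motion at all; the dissonance is created entirely by the moving harmonies against the stationary note — a pedal tone (pedal point).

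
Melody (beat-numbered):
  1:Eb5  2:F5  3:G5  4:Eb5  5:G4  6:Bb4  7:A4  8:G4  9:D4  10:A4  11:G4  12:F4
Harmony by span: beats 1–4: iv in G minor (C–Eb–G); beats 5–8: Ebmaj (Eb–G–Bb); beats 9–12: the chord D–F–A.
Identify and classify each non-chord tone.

F5 (beat 2) — passing tone; A4 (beat 7) — passing tone; G4 (beat 11) — passing tone.

The harmony at that moment is C minor triad (C, Eb, G); F5 is not a chord tone.
It is approached by step up from Eb5 and left by step up to G5.
Step in, step out in the same direction — a passing tone.
The harmony at that moment is Eb major triad (Eb, G, Bb); A4 is not a chord tone.
It is approached by step down from Bb4 and left by step down to G4.
Step in, step out in the same direction — a passing tone.
The harmony at that moment is D minor triad (D, F, A); G4 is not a chord tone.
It is approached by step down from A4 and left by step down to F4.
Step in, step out in the same direction — a passing tone.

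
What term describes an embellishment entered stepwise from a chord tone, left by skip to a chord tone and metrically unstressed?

Approach: by step. Departure: by leap. Metric position: weak.
Step in, leap out, from a weak position — an escape tone (échappée). (It is the mirror image of the appoggiatura, which leaps in and steps out on a strong beat.)

Escape tone.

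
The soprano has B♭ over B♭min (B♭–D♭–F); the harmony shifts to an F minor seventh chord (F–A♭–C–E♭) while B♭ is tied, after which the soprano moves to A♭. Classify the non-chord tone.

B♭ is a suspension.

The harmony at that moment is F minor seventh chord (F, A♭, C, E♭); B♭ is not a chord tone.
It is held over (the same pitch as the preceding B♭) and left by step down to A♭.
Held over from the previous chord and resolving down by step — a suspension.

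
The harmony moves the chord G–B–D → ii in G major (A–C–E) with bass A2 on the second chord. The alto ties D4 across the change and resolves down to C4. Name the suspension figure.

At the second chord the bass is A2. The suspended D4 lies a fourth above the bass; after resolving down by step to C4, the interval above the bass becomes a third.
Suspension figures are named by those two intervals: 4–3.

4–3 suspension.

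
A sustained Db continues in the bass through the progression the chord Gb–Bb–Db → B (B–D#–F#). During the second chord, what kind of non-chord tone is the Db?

Pedal tone (pedal point).

The harmony at that moment is B major triad (B, D#, F#); Db is not a chord tone.
It is held over (the same pitch as the preceding Db) and then sustained as the same pitch into the next harmony.
Sustained through a change of harmony — a pedal tone.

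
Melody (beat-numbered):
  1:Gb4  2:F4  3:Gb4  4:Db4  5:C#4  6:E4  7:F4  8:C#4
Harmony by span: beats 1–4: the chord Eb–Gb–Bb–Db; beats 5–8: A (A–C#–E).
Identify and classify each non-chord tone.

F4 (beat 2) — neighbor tone; F4 (beat 7) — escape tone.

The harmony at that moment is Eb minor seventh chord (Eb, Gb, Bb, Db); F4 is not a chord tone.
It is approached by step down from Gb4 and left by step up to Gb4.
Step away and step back to the same note — a neighbor tone (lower neighbor).
The harmony at that moment is A major triad (A, C#, E); F4 is not a chord tone.
It is approached by step up from E4 and left by leap down to C#4.
Step in, leap out — an escape tone.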